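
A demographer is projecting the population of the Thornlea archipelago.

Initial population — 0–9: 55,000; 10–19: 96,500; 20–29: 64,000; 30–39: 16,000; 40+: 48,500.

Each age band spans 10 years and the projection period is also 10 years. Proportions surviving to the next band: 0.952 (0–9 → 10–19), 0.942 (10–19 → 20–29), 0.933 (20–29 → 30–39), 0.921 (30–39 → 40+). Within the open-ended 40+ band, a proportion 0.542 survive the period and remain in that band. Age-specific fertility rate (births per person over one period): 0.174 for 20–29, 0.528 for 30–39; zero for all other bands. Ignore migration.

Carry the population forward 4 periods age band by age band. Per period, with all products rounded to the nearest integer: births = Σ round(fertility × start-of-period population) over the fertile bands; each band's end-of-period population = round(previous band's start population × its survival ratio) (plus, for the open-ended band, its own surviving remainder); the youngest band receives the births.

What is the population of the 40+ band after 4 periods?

(Bands numbered youngest = 1 to oldest = 5.)
— Period 1 —
Births: 64000 × 0.174 = 11136 ; 16000 × 0.528 = 8448 — total 19584
Band 2: 55000 × 0.952 = 52360
Band 3: 96500 × 0.942 = 90903
Band 4: 64000 × 0.933 = 59712
Band 5: 16000 × 0.921 + 48500 × 0.542 = 14736 + 26287 = 41023
End of period: [19584, 52360, 90903, 59712, 41023]
— Period 2 —
Births: 90903 × 0.174 = 15817 ; 59712 × 0.528 = 31528 — total 47345
Band 2: 19584 × 0.952 = 18644
Band 3: 52360 × 0.942 = 49323
Band 4: 90903 × 0.933 = 84812
Band 5: 59712 × 0.921 + 41023 × 0.542 = 54995 + 22234 = 77229
End of period: [47345, 18644, 49323, 84812, 77229]
— Period 3 —
Births: 49323 × 0.174 = 8582 ; 84812 × 0.528 = 44781 — total 53363
Band 2: 47345 × 0.952 = 45072
Band 3: 18644 × 0.942 = 17563
Band 4: 49323 × 0.933 = 46018
Band 5: 84812 × 0.921 + 77229 × 0.542 = 78112 + 41858 = 119970
End of period: [53363, 45072, 17563, 46018, 119970]
— Period 4 —
Births: 17563 × 0.174 = 3056 ; 46018 × 0.528 = 24298 — total 27354
Band 2: 53363 × 0.952 = 50802
Band 3: 45072 × 0.942 = 42458
Band 4: 17563 × 0.933 = 16386
Band 5: 46018 × 0.921 + 119970 × 0.542 = 42383 + 65024 = 107407
End of period: [27354, 50802, 42458, 16386, 107407]

107407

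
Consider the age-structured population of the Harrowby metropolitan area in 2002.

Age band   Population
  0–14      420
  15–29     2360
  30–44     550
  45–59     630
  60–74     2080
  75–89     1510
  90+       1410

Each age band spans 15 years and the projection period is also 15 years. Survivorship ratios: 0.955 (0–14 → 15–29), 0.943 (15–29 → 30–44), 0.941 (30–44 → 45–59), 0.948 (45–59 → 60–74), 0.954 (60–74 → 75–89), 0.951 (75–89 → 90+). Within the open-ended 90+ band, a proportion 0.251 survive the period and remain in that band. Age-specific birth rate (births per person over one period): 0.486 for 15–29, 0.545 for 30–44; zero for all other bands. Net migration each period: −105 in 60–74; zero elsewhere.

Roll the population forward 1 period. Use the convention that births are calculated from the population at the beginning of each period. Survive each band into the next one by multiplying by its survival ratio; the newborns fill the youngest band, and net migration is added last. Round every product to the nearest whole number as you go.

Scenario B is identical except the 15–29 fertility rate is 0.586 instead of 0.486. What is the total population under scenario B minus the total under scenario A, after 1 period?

(Bands numbered youngest = 1 to oldest = 7.)
— Period 1 —
Births: 2360 × 0.486 = 1147  |  550 × 0.545 = 300 ⇒ total 1447
Band 2: 420 × 0.955 = 401
Band 3: 2360 × 0.943 = 2225
Band 4: 550 × 0.941 = 518
Band 5: 630 × 0.948 = 597
Band 6: 2080 × 0.954 = 1984
Band 7: 1510 × 0.951 + 1410 × 0.251 = 1436 + 354 = 1790
Net migration: Band 5 − 105 → 492
Giving 1447 / 401 / 2225 / 518 / 492 / 1984 / 1790.
Scenario A total after 1 period: 8857
Scenario B projection —
— Period 1 —
Births: 2360 × 0.586 = 1383  |  550 × 0.545 = 300 ⇒ total 1683
Band 2: 420 × 0.955 = 401
Band 3: 2360 × 0.943 = 2225
Band 4: 550 × 0.941 = 518
Band 5: 630 × 0.948 = 597
Band 6: 2080 × 0.954 = 1984
Band 7: 1510 × 0.951 + 1410 × 0.251 = 1436 + 354 = 1790
Net migration: Band 5 − 105 → 492
Giving 1683 / 401 / 2225 / 518 / 492 / 1984 / 1790.
Scenario B total after 1 period: 9093
Difference B − A = 9093 − 8857 = 236

236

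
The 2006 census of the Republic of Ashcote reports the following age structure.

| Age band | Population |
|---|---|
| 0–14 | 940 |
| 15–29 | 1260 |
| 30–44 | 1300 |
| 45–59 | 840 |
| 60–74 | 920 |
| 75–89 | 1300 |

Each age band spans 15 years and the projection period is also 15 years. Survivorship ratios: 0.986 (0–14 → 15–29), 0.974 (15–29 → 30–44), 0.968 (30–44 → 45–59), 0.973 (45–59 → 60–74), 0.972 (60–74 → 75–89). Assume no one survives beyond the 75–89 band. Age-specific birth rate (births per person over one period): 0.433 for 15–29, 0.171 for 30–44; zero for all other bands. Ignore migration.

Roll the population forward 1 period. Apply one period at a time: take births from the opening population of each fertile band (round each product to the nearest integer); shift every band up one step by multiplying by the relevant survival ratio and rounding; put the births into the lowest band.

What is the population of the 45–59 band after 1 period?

Numbering the bands 1..6 from youngest to oldest:
— Period 1 —
Births: 1260 * 0.433 = 546  |  1300 * 0.171 = 222 → 768
Band 2: 940 * 0.986 = 927
Band 3: 1260 * 0.974 = 1227
Band 4: 1300 * 0.968 = 1258
Band 5: 840 * 0.973 = 817
Band 6: 920 * 0.972 = 894
Population now: 0–14=768, 15–29=927, 30–44=1227, 45–59=1258, 60–74=817, 75–89=894

1258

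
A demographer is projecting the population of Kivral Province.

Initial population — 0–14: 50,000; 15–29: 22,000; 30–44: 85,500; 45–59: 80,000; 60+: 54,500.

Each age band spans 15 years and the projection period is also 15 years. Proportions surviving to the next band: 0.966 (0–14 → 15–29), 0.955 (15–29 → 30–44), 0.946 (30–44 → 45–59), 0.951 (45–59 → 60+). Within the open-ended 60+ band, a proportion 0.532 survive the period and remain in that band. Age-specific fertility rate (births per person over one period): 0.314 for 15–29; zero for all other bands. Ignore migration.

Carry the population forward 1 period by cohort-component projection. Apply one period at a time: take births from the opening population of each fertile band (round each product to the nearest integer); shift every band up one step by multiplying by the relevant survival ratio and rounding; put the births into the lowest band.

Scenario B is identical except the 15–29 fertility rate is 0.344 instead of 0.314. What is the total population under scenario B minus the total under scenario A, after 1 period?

Numbering the groups 1..5 from youngest to oldest:
— Period 1 —
Births: 22000 × 0.314 = 6908
Group 2: 50000 × 0.966 = 48300
Group 3: 22000 × 0.955 = 21010
Group 4: 85500 × 0.946 = 80883
Group 5: 80000 × 0.951 + 54500 × 0.532 = 76080 + 28994 = 105074
→ [6908, 48300, 21010, 80883, 105074]
Scenario A total after 1 period: 262175
Scenario B projection —
— Period 1 —
Births: 22000 × 0.344 = 7568
Group 2: 50000 × 0.966 = 48300
Group 3: 22000 × 0.955 = 21010
Group 4: 85500 × 0.946 = 80883
Group 5: 80000 × 0.951 + 54500 × 0.532 = 76080 + 28994 = 105074
→ [7568, 48300, 21010, 80883, 105074]
Scenario B total after 1 period: 262835
Difference B − A = 262835 − 262175 = 660

660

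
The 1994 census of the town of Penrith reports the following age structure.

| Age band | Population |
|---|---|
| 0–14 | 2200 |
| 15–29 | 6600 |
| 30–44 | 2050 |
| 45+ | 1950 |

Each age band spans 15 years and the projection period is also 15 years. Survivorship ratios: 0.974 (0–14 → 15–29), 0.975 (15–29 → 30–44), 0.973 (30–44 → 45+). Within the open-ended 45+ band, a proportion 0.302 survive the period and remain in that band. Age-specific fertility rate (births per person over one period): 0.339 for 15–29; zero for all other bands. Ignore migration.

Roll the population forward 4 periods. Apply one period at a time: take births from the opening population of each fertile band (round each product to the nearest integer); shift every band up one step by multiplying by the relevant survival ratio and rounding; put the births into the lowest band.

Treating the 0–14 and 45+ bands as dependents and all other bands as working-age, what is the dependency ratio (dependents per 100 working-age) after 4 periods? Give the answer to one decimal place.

252.9

[period 1]
Births: 6600 × 0.339 = 2237
15–29: 2200 × 0.974 = 2143
30–44: 6600 × 0.975 = 6435
45+: 2050 × 0.973 + 1950 × 0.302 = 1995 + 589 = 2584
→ [2237, 2143, 6435, 2584]
[period 2]
Births: 2143 × 0.339 = 726
15–29: 2237 × 0.974 = 2179
30–44: 2143 × 0.975 = 2089
45+: 6435 × 0.973 + 2584 × 0.302 = 6261 + 780 = 7041
→ [726, 2179, 2089, 7041]
[period 3]
Births: 2179 × 0.339 = 739
15–29: 726 × 0.974 = 707
30–44: 2179 × 0.975 = 2125
45+: 2089 × 0.973 + 7041 × 0.302 = 2033 + 2126 = 4159
→ [739, 707, 2125, 4159]
[period 4]
Births: 707 × 0.339 = 240
15–29: 739 × 0.974 = 720
30–44: 707 × 0.975 = 689
45+: 2125 × 0.973 + 4159 × 0.302 = 2068 + 1256 = 3324
→ [240, 720, 689, 3324]
Dependents (band 0–14 + band 45+) = 240 + 3324 = 3564; working-age = 1409; ratio = 3564/1409 × 100 = 252.9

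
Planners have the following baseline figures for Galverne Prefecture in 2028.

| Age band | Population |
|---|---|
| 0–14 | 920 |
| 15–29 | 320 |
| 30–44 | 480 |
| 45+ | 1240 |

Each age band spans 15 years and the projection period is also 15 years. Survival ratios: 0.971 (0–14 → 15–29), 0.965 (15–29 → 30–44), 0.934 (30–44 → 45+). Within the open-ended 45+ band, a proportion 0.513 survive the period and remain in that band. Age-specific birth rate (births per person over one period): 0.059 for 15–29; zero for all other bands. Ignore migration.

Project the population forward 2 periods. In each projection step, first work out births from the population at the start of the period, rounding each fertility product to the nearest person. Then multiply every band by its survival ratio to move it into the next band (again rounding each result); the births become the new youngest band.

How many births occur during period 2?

Call the groups 1 to 4, youngest first.
After projecting period 1:
Births: 320 × 0.059 = 19
Group 2: 920 × 0.971 = 893
Group 3: 320 × 0.965 = 309
Group 4: 480 × 0.934 + 1240 × 0.513 = 448 + 636 = 1084
End of period: [19, 893, 309, 1084]
After projecting period 2:
Births: 893 × 0.059 = 53
Group 2: 19 × 0.971 = 18
Group 3: 893 × 0.965 = 862
Group 4: 309 × 0.934 + 1084 × 0.513 = 289 + 556 = 845
End of period: [53, 18, 862, 845]

53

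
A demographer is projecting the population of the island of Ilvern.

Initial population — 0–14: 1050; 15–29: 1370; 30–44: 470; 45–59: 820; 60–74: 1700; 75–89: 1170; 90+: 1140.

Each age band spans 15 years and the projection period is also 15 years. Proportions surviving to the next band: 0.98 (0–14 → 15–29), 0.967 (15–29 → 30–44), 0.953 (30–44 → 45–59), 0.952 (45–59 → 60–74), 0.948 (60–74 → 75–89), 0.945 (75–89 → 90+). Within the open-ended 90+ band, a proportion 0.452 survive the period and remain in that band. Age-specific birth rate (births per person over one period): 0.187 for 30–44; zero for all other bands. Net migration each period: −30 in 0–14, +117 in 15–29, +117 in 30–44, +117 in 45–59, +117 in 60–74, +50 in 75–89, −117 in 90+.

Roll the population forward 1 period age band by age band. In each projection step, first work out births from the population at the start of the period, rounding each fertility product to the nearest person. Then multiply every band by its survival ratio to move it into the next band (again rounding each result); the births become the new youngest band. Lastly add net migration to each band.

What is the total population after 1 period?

Numbering the bands 1..7 from youngest to oldest:
— Period 1 —
Births: 470 × 0.187 = 88
Band 2: 1050 × 0.98 = 1029
Band 3: 1370 × 0.967 = 1325
Band 4: 470 × 0.953 = 448
Band 5: 820 × 0.952 = 781
Band 6: 1700 × 0.948 = 1612
Band 7: 1170 × 0.945 + 1140 × 0.452 = 1106 + 515 = 1621
Net migration: Band 1 − 30 → 58; Band 2 + 117 → 1146; Band 3 + 117 → 1442; Band 4 + 117 → 565; Band 5 + 117 → 898; Band 6 + 50 → 1662; Band 7 − 117 → 1504
→ [58, 1146, 1442, 565, 898, 1662, 1504]
Total after period 1: 58 + 1146 + 1442 + 565 + 898 + 1662 + 1504 = 7275

7275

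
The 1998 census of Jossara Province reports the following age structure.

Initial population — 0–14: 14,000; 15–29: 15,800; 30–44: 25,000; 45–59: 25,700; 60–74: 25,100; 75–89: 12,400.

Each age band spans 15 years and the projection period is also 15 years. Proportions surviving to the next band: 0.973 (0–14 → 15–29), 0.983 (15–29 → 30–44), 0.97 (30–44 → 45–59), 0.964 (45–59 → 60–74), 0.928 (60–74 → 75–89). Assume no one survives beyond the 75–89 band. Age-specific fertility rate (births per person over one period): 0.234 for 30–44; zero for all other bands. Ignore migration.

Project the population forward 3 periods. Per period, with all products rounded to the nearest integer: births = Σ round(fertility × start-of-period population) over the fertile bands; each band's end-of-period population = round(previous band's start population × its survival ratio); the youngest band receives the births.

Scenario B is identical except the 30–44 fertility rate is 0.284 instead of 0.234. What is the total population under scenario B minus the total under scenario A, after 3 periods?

2622

Numbering the bands 1..6 from youngest to oldest:
— Period 1 —
Births: 25000 * 0.234 = 5850
Band 2: 14000 * 0.973 = 13622
Band 3: 15800 * 0.983 = 15531
Band 4: 25000 * 0.97 = 24250
Band 5: 25700 * 0.964 = 24775
Band 6: 25100 * 0.928 = 23293
→ [5850, 13622, 15531, 24250, 24775, 23293]
— Period 2 —
Births: 15531 * 0.234 = 3634
Band 2: 5850 * 0.973 = 5692
Band 3: 13622 * 0.983 = 13390
Band 4: 15531 * 0.97 = 15065
Band 5: 24250 * 0.964 = 23377
Band 6: 24775 * 0.928 = 22991
→ [3634, 5692, 13390, 15065, 23377, 22991]
— Period 3 —
Births: 13390 * 0.234 = 3133
Band 2: 3634 * 0.973 = 3536
Band 3: 5692 * 0.983 = 5595
Band 4: 13390 * 0.97 = 12988
Band 5: 15065 * 0.964 = 14523
Band 6: 23377 * 0.928 = 21694
→ [3133, 3536, 5595, 12988, 14523, 21694]
Scenario A total after 3 periods: 61469
Scenario B projection —
— Period 1 —
Births: 25000 * 0.284 = 7100
Band 2: 14000 * 0.973 = 13622
Band 3: 15800 * 0.983 = 15531
Band 4: 25000 * 0.97 = 24250
Band 5: 25700 * 0.964 = 24775
Band 6: 25100 * 0.928 = 23293
→ [7100, 13622, 15531, 24250, 24775, 23293]
— Period 2 —
Births: 15531 * 0.284 = 4411
Band 2: 7100 * 0.973 = 6908
Band 3: 13622 * 0.983 = 13390
Band 4: 15531 * 0.97 = 15065
Band 5: 24250 * 0.964 = 23377
Band 6: 24775 * 0.928 = 22991
→ [4411, 6908, 13390, 15065, 23377, 22991]
— Period 3 —
Births: 13390 * 0.284 = 3803
Band 2: 4411 * 0.973 = 4292
Band 3: 6908 * 0.983 = 6791
Band 4: 13390 * 0.97 = 12988
Band 5: 15065 * 0.964 = 14523
Band 6: 23377 * 0.928 = 21694
→ [3803, 4292, 6791, 12988, 14523, 21694]
Scenario B total after 3 periods: 64091
Difference B − A = 64091 − 61469 = 2622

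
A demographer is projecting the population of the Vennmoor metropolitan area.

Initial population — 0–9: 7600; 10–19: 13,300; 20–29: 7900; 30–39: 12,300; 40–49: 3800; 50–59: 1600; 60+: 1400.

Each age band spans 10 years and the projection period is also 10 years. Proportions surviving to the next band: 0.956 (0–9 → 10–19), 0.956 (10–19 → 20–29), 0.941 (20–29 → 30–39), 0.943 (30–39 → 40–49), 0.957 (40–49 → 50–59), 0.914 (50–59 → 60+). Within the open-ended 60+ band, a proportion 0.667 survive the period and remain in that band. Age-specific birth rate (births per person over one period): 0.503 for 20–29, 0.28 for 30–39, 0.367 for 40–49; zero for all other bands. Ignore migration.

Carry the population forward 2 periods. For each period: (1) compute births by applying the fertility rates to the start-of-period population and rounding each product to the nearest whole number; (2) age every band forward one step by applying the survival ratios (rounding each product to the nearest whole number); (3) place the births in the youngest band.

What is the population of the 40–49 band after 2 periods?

Numbering the groups 1..7 from youngest to oldest:
After projecting period 1:
Births: 7900 × 0.503 = 3974  |  12300 × 0.28 = 3444  |  3800 × 0.367 = 1395 → 8813
Group 2: 7600 × 0.956 = 7266
Group 3: 13300 × 0.956 = 12715
Group 4: 7900 × 0.941 = 7434
Group 5: 12300 × 0.943 = 11599
Group 6: 3800 × 0.957 = 3637
Group 7: 1600 × 0.914 + 1400 × 0.667 = 1462 + 934 = 2396
Population now: 0–9=8813, 10–19=7266, 20–29=12715, 30–39=7434, 40–49=11599, 50–59=3637, 60+=2396
After projecting period 2:
Births: 12715 × 0.503 = 6396  |  7434 × 0.28 = 2082  |  11599 × 0.367 = 4257 → 12735
Group 2: 8813 × 0.956 = 8425
Group 3: 7266 × 0.956 = 6946
Group 4: 12715 × 0.941 = 11965
Group 5: 7434 × 0.943 = 7010
Group 6: 11599 × 0.957 = 11100
Group 7: 3637 × 0.914 + 2396 × 0.667 = 3324 + 1598 = 4922
Population now: 0–9=12735, 10–19=8425, 20–29=6946, 30–39=11965, 40–49=7010, 50–59=11100, 60+=4922

7010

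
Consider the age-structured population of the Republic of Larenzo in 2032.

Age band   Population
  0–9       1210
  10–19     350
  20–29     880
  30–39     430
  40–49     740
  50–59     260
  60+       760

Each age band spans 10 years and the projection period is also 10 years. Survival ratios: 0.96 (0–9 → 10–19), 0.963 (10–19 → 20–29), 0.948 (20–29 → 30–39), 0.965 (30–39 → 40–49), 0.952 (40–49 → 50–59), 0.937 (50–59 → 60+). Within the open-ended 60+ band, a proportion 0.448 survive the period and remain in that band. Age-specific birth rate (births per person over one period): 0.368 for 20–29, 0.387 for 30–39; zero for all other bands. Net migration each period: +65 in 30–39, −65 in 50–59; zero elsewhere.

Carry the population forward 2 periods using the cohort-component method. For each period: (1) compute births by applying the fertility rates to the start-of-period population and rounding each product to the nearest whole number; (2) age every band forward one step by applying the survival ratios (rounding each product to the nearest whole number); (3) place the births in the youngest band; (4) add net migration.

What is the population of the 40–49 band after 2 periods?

Let group 1 be 0–9 through group 7 = 60+.
After projecting period 1:
Births: 880 × 0.368 = 324, 430 × 0.387 = 166 — total 490
Group 2: 1210 × 0.96 = 1162
Group 3: 350 × 0.963 = 337
Group 4: 880 × 0.948 = 834
Group 5: 430 × 0.965 = 415
Group 6: 740 × 0.952 = 704
Group 7: 260 × 0.937 + 760 × 0.448 = 244 + 340 = 584
Net migration: Group 4 + 65 → 899; Group 6 − 65 → 639
Giving 490 / 1162 / 337 / 899 / 415 / 639 / 584.
After projecting period 2:
Births: 337 × 0.368 = 124, 899 × 0.387 = 348 — total 472
Group 2: 490 × 0.96 = 470
Group 3: 1162 × 0.963 = 1119
Group 4: 337 × 0.948 = 319
Group 5: 899 × 0.965 = 868
Group 6: 415 × 0.952 = 395
Group 7: 639 × 0.937 + 584 × 0.448 = 599 + 262 = 861
Net migration: Group 4 + 65 → 384; Group 6 − 65 → 330
Giving 472 / 470 / 1119 / 384 / 868 / 330 / 861.

868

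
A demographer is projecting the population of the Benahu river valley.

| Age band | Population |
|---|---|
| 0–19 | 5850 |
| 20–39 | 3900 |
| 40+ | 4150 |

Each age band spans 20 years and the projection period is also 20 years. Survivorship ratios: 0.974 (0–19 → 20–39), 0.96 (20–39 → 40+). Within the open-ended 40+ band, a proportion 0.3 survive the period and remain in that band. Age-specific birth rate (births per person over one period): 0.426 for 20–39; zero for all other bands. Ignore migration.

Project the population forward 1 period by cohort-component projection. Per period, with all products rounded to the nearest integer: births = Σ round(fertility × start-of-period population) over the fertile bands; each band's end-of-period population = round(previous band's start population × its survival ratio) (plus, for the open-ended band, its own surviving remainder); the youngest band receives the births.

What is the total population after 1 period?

12348

Call the bands 1 to 3, youngest first.
Period 1:
Births: 3900 × 0.426 = 1661
Band 2: 5850 × 0.974 = 5698
Band 3: 3900 × 0.96 + 4150 × 0.3 = 3744 + 1245 = 4989
→ [1661, 5698, 4989]
Total after period 1: 1661 + 5698 + 4989 = 12348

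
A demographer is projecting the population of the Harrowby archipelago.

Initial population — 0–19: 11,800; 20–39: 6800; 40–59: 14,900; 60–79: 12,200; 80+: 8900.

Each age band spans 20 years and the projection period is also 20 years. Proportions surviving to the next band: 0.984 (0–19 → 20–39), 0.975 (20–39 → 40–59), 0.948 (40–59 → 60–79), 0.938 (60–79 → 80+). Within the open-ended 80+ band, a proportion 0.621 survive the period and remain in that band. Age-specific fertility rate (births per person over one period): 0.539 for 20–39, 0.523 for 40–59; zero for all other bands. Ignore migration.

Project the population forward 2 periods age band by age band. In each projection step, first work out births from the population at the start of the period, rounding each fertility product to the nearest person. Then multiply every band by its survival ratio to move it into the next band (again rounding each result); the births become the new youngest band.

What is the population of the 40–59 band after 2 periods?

11321

Call the groups 1 to 5, youngest first.
After projecting period 1:
Births: 6800 × 0.539 = 3665 ; 14900 × 0.523 = 7793 — total 11458
Group 2: 11800 × 0.984 = 11611
Group 3: 6800 × 0.975 = 6630
Group 4: 14900 × 0.948 = 14125
Group 5: 12200 × 0.938 + 8900 × 0.621 = 11444 + 5527 = 16971
Population now: 0–19=11458, 20–39=11611, 40–59=6630, 60–79=14125, 80+=16971
After projecting period 2:
Births: 11611 × 0.539 = 6258 ; 6630 × 0.523 = 3467 — total 9725
Group 2: 11458 × 0.984 = 11275
Group 3: 11611 × 0.975 = 11321
Group 4: 6630 × 0.948 = 6285
Group 5: 14125 × 0.938 + 16971 × 0.621 = 13249 + 10539 = 23788
Population now: 0–19=9725, 20–39=11275, 40–59=11321, 60–79=6285, 80+=23788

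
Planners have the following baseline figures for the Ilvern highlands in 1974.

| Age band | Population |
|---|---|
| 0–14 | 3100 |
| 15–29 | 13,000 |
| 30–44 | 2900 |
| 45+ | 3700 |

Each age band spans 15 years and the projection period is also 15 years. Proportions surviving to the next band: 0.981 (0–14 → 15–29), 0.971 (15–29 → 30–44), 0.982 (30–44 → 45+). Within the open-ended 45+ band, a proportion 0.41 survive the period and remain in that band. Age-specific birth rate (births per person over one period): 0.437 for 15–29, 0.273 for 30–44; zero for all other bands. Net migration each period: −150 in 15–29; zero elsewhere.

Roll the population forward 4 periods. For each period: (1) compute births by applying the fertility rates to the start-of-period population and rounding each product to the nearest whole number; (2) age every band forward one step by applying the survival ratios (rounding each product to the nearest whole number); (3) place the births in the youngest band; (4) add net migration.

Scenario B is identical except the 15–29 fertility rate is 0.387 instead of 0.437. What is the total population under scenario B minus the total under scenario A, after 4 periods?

-1739

— Period 1 —
Births: 13000 × 0.437 = 5681, 2900 × 0.273 = 792 — total 6473
15–29: 3100 × 0.981 = 3041
30–44: 13000 × 0.971 = 12623
45+: 2900 × 0.982 + 3700 × 0.41 = 2848 + 1517 = 4365
Net migration: 15–29 − 150 → 2891
Population now: 0–14=6473, 15–29=2891, 30–44=12623, 45+=4365
— Period 2 —
Births: 2891 × 0.437 = 1263, 12623 × 0.273 = 3446 — total 4709
15–29: 6473 × 0.981 = 6350
30–44: 2891 × 0.971 = 2807
45+: 12623 × 0.982 + 4365 × 0.41 = 12396 + 1790 = 14186
Net migration: 15–29 − 150 → 6200
Population now: 0–14=4709, 15–29=6200, 30–44=2807, 45+=14186
— Period 3 —
Births: 6200 × 0.437 = 2709, 2807 × 0.273 = 766 — total 3475
15–29: 4709 × 0.981 = 4620
30–44: 6200 × 0.971 = 6020
45+: 2807 × 0.982 + 14186 × 0.41 = 2756 + 5816 = 8572
Net migration: 15–29 − 150 → 4470
Population now: 0–14=3475, 15–29=4470, 30–44=6020, 45+=8572
— Period 4 —
Births: 4470 × 0.437 = 1953, 6020 × 0.273 = 1643 — total 3596
15–29: 3475 × 0.981 = 3409
30–44: 4470 × 0.971 = 4340
45+: 6020 × 0.982 + 8572 × 0.41 = 5912 + 3515 = 9427
Net migration: 15–29 − 150 → 3259
Population now: 0–14=3596, 15–29=3259, 30–44=4340, 45+=9427
Scenario A total after 4 periods: 20622
Scenario B projection —
— Period 1 —
Births: 13000 × 0.387 = 5031, 2900 × 0.273 = 792 — total 5823
15–29: 3100 × 0.981 = 3041
30–44: 13000 × 0.971 = 12623
45+: 2900 × 0.982 + 3700 × 0.41 = 2848 + 1517 = 4365
Net migration: 15–29 − 150 → 2891
Population now: 0–14=5823, 15–29=2891, 30–44=12623, 45+=4365
— Period 2 —
Births: 2891 × 0.387 = 1119, 12623 × 0.273 = 3446 — total 4565
15–29: 5823 × 0.981 = 5712
30–44: 2891 × 0.971 = 2807
45+: 12623 × 0.982 + 4365 × 0.41 = 12396 + 1790 = 14186
Net migration: 15–29 − 150 → 5562
Population now: 0–14=4565, 15–29=5562, 30–44=2807, 45+=14186
— Period 3 —
Births: 5562 × 0.387 = 2152, 2807 × 0.273 = 766 — total 2918
15–29: 4565 × 0.981 = 4478
30–44: 5562 × 0.971 = 5401
45+: 2807 × 0.982 + 14186 × 0.41 = 2756 + 5816 = 8572
Net migration: 15–29 − 150 → 4328
Population now: 0–14=2918, 15–29=4328, 30–44=5401, 45+=8572
— Period 4 —
Births: 4328 × 0.387 = 1675, 5401 × 0.273 = 1474 — total 3149
15–29: 2918 × 0.981 = 2863
30–44: 4328 × 0.971 = 4202
45+: 5401 × 0.982 + 8572 × 0.41 = 5304 + 3515 = 8819
Net migration: 15–29 − 150 → 2713
Population now: 0–14=3149, 15–29=2713, 30–44=4202, 45+=8819
Scenario B total after 4 periods: 18883
Difference B − A = 18883 − 20622 = -1739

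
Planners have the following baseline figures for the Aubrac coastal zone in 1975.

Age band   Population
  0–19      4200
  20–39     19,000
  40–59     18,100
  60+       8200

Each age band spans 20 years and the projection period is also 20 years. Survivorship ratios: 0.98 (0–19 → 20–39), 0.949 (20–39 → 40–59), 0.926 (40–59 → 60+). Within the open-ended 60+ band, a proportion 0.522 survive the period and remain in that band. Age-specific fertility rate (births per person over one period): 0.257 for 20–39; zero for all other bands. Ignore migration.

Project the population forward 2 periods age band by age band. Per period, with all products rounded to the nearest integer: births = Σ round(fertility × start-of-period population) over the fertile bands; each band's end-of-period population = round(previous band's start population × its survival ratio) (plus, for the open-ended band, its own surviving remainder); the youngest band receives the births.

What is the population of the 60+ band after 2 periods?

[period 1]
Births: 19000 × 0.257 = 4883
20–39: 4200 × 0.98 = 4116
40–59: 19000 × 0.949 = 18031
60+: 18100 × 0.926 + 8200 × 0.522 = 16761 + 4280 = 21041
End of period: [4883, 4116, 18031, 21041]
[period 2]
Births: 4116 × 0.257 = 1058
20–39: 4883 × 0.98 = 4785
40–59: 4116 × 0.949 = 3906
60+: 18031 × 0.926 + 21041 × 0.522 = 16697 + 10983 = 27680
End of period: [1058, 4785, 3906, 27680]

27680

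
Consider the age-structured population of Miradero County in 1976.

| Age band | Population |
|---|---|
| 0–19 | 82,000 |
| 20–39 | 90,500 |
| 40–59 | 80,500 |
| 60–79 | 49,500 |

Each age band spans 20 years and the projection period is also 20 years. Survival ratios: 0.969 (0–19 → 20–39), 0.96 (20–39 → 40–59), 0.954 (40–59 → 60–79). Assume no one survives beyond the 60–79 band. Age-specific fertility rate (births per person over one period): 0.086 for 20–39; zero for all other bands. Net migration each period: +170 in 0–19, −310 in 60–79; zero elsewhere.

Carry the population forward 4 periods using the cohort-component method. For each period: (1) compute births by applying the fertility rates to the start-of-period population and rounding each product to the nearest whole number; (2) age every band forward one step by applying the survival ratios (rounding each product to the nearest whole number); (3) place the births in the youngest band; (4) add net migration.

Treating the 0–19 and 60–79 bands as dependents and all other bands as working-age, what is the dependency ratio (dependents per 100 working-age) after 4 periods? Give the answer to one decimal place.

Numbering the bands 1..4 from youngest to oldest:
Period 1.
Births: 90500 × 0.086 = 7783
Band 2: 82000 × 0.969 = 79458
Band 3: 90500 × 0.96 = 86880
Band 4: 80500 × 0.954 = 76797
Net migration: Band 1 + 170 → 7953; Band 4 − 310 → 76487
Giving 7953 / 79458 / 86880 / 76487.
Period 2.
Births: 79458 × 0.086 = 6833
Band 2: 7953 × 0.969 = 7706
Band 3: 79458 × 0.96 = 76280
Band 4: 86880 × 0.954 = 82884
Net migration: Band 1 + 170 → 7003; Band 4 − 310 → 82574
Giving 7003 / 7706 / 76280 / 82574.
Period 3.
Births: 7706 × 0.086 = 663
Band 2: 7003 × 0.969 = 6786
Band 3: 7706 × 0.96 = 7398
Band 4: 76280 × 0.954 = 72771
Net migration: Band 1 + 170 → 833; Band 4 − 310 → 72461
Giving 833 / 6786 / 7398 / 72461.
Period 4.
Births: 6786 × 0.086 = 584
Band 2: 833 × 0.969 = 807
Band 3: 6786 × 0.96 = 6515
Band 4: 7398 × 0.954 = 7058
Net migration: Band 1 + 170 → 754; Band 4 − 310 → 6748
Giving 754 / 807 / 6515 / 6748.
Dependents (band 0–19 + band 60–79) = 754 + 6748 = 7502; working-age = 7322; ratio = 7502/7322 × 100 = 102.5

102.5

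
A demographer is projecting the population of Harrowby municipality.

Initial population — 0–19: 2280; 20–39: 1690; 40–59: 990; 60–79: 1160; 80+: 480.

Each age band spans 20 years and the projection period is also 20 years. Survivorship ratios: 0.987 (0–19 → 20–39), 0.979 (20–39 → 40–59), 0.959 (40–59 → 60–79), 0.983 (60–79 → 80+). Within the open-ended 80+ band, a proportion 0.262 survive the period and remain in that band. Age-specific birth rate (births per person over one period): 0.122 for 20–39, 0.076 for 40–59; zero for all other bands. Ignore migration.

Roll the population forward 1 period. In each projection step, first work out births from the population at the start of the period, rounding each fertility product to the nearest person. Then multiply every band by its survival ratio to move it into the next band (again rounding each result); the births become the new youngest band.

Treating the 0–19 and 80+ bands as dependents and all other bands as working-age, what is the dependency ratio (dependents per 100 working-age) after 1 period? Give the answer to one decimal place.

Period 1.
Births: 1690 × 0.122 = 206  |  990 × 0.076 = 75 → total 281
20–39: 2280 × 0.987 = 2250
40–59: 1690 × 0.979 = 1655
60–79: 990 × 0.959 = 949
80+: 1160 × 0.983 + 480 × 0.262 = 1140 + 126 = 1266
Population now: 0–19=281, 20–39=2250, 40–59=1655, 60–79=949, 80+=1266
Dependents (band 0–19 + band 80+) = 281 + 1266 = 1547; working-age = 4854; ratio = 1547/4854 × 100 = 31.9

31.9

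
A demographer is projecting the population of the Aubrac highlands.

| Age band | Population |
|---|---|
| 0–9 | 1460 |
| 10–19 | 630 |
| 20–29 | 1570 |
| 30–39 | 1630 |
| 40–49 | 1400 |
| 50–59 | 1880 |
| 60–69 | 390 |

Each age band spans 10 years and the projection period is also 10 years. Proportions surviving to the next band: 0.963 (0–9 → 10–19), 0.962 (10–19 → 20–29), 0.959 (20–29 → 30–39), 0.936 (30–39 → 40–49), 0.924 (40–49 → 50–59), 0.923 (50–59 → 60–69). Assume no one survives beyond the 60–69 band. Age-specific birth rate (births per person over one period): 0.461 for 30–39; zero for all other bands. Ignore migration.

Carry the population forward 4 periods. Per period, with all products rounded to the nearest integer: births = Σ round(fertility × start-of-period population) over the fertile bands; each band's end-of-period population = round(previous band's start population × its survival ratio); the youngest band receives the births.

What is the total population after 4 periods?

Period 1.
Births: 1630 × 0.461 = 751
10–19: 1460 × 0.963 = 1406
20–29: 630 × 0.962 = 606
30–39: 1570 × 0.959 = 1506
40–49: 1630 × 0.936 = 1526
50–59: 1400 × 0.924 = 1294
60–69: 1880 × 0.923 = 1735
Population now: 0–9=751, 10–19=1406, 20–29=606, 30–39=1506, 40–49=1526, 50–59=1294, 60–69=1735
Period 2.
Births: 1506 × 0.461 = 694
10–19: 751 × 0.963 = 723
20–29: 1406 × 0.962 = 1353
30–39: 606 × 0.959 = 581
40–49: 1506 × 0.936 = 1410
50–59: 1526 × 0.924 = 1410
60–69: 1294 × 0.923 = 1194
Population now: 0–9=694, 10–19=723, 20–29=1353, 30–39=581, 40–49=1410, 50–59=1410, 60–69=1194
Period 3.
Births: 581 × 0.461 = 268
10–19: 694 × 0.963 = 668
20–29: 723 × 0.962 = 696
30–39: 1353 × 0.959 = 1298
40–49: 581 × 0.936 = 544
50–59: 1410 × 0.924 = 1303
60–69: 1410 × 0.923 = 1301
Population now: 0–9=268, 10–19=668, 20–29=696, 30–39=1298, 40–49=544, 50–59=1303, 60–69=1301
Period 4.
Births: 1298 × 0.461 = 598
10–19: 268 × 0.963 = 258
20–29: 668 × 0.962 = 643
30–39: 696 × 0.959 = 667
40–49: 1298 × 0.936 = 1215
50–59: 544 × 0.924 = 503
60–69: 1303 × 0.923 = 1203
Population now: 0–9=598, 10–19=258, 20–29=643, 30–39=667, 40–49=1215, 50–59=503, 60–69=1203
Total after period 4: 598 + 258 + 643 + 667 + 1215 + 503 + 1203 = 5087

5087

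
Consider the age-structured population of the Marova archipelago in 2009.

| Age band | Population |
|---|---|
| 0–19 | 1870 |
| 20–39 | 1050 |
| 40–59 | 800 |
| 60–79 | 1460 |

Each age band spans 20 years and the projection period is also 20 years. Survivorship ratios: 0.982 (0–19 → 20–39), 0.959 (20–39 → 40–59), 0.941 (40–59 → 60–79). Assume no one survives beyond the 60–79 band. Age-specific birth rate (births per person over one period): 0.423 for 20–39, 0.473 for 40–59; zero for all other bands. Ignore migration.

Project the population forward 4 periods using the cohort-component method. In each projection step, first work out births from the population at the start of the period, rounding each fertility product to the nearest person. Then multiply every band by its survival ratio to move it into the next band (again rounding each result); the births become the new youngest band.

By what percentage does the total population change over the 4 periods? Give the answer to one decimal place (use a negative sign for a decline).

-23.8

[period 1]
Births: 1050 × 0.423 = 444 ; 800 × 0.473 = 378 — total 822
20–39: 1870 × 0.982 = 1836
40–59: 1050 × 0.959 = 1007
60–79: 800 × 0.941 = 753
Giving 822 / 1836 / 1007 / 753.
[period 2]
Births: 1836 × 0.423 = 777 ; 1007 × 0.473 = 476 — total 1253
20–39: 822 × 0.982 = 807
40–59: 1836 × 0.959 = 1761
60–79: 1007 × 0.941 = 948
Giving 1253 / 807 / 1761 / 948.
[period 3]
Births: 807 × 0.423 = 341 ; 1761 × 0.473 = 833 — total 1174
20–39: 1253 × 0.982 = 1230
40–59: 807 × 0.959 = 774
60–79: 1761 × 0.941 = 1657
Giving 1174 / 1230 / 774 / 1657.
[period 4]
Births: 1230 × 0.423 = 520 ; 774 × 0.473 = 366 — total 886
20–39: 1174 × 0.982 = 1153
40–59: 1230 × 0.959 = 1180
60–79: 774 × 0.941 = 728
Giving 886 / 1153 / 1180 / 728.
Total: 5180 → 3947; change = -1233; percentage change = -23.8%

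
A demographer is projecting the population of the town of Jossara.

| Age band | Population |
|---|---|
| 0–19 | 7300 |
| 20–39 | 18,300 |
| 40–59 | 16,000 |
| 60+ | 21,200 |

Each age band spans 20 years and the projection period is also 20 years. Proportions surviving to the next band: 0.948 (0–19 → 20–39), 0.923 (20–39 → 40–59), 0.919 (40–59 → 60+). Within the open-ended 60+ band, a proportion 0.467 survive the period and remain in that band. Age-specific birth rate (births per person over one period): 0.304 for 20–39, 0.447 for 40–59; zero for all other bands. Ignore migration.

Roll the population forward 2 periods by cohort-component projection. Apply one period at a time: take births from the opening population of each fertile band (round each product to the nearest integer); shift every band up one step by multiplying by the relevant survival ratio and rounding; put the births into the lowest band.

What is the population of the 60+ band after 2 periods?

27013

[period 1]
Births: 18300 × 0.304 = 5563 ; 16000 × 0.447 = 7152 → total 12715
20–39: 7300 × 0.948 = 6920
40–59: 18300 × 0.923 = 16891
60+: 16000 × 0.919 + 21200 × 0.467 = 14704 + 9900 = 24604
Giving 12715 / 6920 / 16891 / 24604.
[period 2]
Births: 6920 × 0.304 = 2104 ; 16891 × 0.447 = 7550 → total 9654
20–39: 12715 × 0.948 = 12054
40–59: 6920 × 0.923 = 6387
60+: 16891 × 0.919 + 24604 × 0.467 = 15523 + 11490 = 27013
Giving 9654 / 12054 / 6387 / 27013.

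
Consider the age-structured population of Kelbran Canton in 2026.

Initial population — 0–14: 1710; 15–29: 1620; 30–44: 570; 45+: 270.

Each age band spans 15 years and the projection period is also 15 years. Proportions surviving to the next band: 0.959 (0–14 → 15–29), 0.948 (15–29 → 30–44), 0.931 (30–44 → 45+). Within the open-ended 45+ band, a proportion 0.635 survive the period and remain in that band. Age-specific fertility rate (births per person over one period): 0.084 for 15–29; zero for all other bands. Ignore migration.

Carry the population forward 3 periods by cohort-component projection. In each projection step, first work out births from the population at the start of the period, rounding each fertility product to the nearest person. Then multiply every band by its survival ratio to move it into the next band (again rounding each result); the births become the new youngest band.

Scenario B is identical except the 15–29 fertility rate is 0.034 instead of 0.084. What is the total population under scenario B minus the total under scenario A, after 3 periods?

— Period 1 —
Births: 1620 × 0.084 = 136
15–29: 1710 × 0.959 = 1640
30–44: 1620 × 0.948 = 1536
45+: 570 × 0.931 + 270 × 0.635 = 531 + 171 = 702
End of period: [136, 1640, 1536, 702]
— Period 2 —
Births: 1640 × 0.084 = 138
15–29: 136 × 0.959 = 130
30–44: 1640 × 0.948 = 1555
45+: 1536 × 0.931 + 702 × 0.635 = 1430 + 446 = 1876
End of period: [138, 130, 1555, 1876]
— Period 3 —
Births: 130 × 0.084 = 11
15–29: 138 × 0.959 = 132
30–44: 130 × 0.948 = 123
45+: 1555 × 0.931 + 1876 × 0.635 = 1448 + 1191 = 2639
End of period: [11, 132, 123, 2639]
Scenario A total after 3 periods: 2905
Scenario B projection —
— Period 1 —
Births: 1620 × 0.034 = 55
15–29: 1710 × 0.959 = 1640
30–44: 1620 × 0.948 = 1536
45+: 570 × 0.931 + 270 × 0.635 = 531 + 171 = 702
End of period: [55, 1640, 1536, 702]
— Period 2 —
Births: 1640 × 0.034 = 56
15–29: 55 × 0.959 = 53
30–44: 1640 × 0.948 = 1555
45+: 1536 × 0.931 + 702 × 0.635 = 1430 + 446 = 1876
End of period: [56, 53, 1555, 1876]
— Period 3 —
Births: 53 × 0.034 = 2
15–29: 56 × 0.959 = 54
30–44: 53 × 0.948 = 50
45+: 1555 × 0.931 + 1876 × 0.635 = 1448 + 1191 = 2639
End of period: [2, 54, 50, 2639]
Scenario B total after 3 periods: 2745
Difference B − A = 2745 − 2905 = -160

-160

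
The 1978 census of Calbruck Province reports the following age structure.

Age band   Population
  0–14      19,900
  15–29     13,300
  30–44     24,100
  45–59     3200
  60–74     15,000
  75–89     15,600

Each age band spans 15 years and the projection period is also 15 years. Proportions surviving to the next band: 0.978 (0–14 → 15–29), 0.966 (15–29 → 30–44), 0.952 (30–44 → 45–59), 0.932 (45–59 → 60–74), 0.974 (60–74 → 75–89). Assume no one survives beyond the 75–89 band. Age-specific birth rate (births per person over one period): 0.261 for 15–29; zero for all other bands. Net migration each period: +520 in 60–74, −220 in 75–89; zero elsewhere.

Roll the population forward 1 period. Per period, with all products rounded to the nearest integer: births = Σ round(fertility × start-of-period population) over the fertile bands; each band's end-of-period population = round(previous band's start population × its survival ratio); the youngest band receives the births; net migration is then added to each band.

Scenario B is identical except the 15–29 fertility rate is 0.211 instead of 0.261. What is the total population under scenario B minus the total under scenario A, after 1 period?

-665

After projecting period 1:
Births: 13300 * 0.261 = 3471
15–29: 19900 * 0.978 = 19462
30–44: 13300 * 0.966 = 12848
45–59: 24100 * 0.952 = 22943
60–74: 3200 * 0.932 = 2982
75–89: 15000 * 0.974 = 14610
Net migration: 60–74 + 520 → 3502; 75–89 − 220 → 14390
End of period: [3471, 19462, 12848, 22943, 3502, 14390]
Scenario A total after 1 period: 76616
Scenario B projection —
After projecting period 1:
Births: 13300 * 0.211 = 2806
15–29: 19900 * 0.978 = 19462
30–44: 13300 * 0.966 = 12848
45–59: 24100 * 0.952 = 22943
60–74: 3200 * 0.932 = 2982
75–89: 15000 * 0.974 = 14610
Net migration: 60–74 + 520 → 3502; 75–89 − 220 → 14390
End of period: [2806, 19462, 12848, 22943, 3502, 14390]
Scenario B total after 1 period: 75951
Difference B − A = 75951 − 76616 = -665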